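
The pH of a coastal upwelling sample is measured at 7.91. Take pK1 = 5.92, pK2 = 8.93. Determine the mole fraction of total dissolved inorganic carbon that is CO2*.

α₀ = 0.00925

α₀ = 1 / (1 + K1/[H⁺] + K1K2/[H⁺]²) = 1 / (1 + 10^+1.99 + 10^+0.97)
   = 1 / (1 + 97.724 + 9.3325) = 1/108.06 = 0.009254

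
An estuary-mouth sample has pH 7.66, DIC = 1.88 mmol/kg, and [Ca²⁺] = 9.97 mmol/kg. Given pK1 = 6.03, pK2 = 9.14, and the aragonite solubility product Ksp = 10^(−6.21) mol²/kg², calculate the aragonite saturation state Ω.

Ω = 0.953

α₂ = 1 / (1 + [H⁺]/K2 + [H⁺]²/(K1K2)) = 1 / (1 + 10^+1.48 + 10^-0.15)
   = 1 / (1 + 30.200 + 0.70795) = 1/31.907 = 0.03134
[CO3²⁻] = α₂ × DIC = 0.03134 × 1.88 = 0.05892 mmol/kg
Ksp = 10^(−6.21) = 6.166×10^-7
Ω = [Ca²⁺][CO3²⁻]/Ksp = (9.97×10^-3)(5.892×10^-5) / 6.166×10^-7 = 0.953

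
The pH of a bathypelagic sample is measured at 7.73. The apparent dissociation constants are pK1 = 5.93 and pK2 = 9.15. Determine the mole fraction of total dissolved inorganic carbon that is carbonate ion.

α₂ = 0.0361

α₂ = 1 / (1 + [H⁺]/K2 + [H⁺]²/(K1K2)) = 1 / (1 + 10^+1.42 + 10^-0.38)
   = 1 / (1 + 26.303 + 0.41687) = 1/27.720 = 0.03608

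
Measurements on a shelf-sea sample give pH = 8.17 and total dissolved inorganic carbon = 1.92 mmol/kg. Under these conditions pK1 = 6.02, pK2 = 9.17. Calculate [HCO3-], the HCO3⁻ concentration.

α₁ = 1 / (1 + [H⁺]/K1 + K2/[H⁺]) = 1 / (1 + 10^-2.15 + 10^-1.00)
   = 1 / (1 + 0.0070795 + 0.10000) = 1/1.1071 = 0.9033
[HCO3⁻] = α₁ × DIC = 0.9033 × 1.92 = 1.73 mmol/kg

[HCO3⁻] = 1.73 mmol/kg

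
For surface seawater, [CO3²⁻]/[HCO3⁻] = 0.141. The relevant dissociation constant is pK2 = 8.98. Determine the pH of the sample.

pH = 8.13

From K2 = [H⁺][CO3²⁻]/[HCO3⁻]:  pH = pK2 + log₁₀([CO3²⁻]/[HCO3⁻])
log₁₀(0.141) = -0.851
pH = 8.98 + (-0.851) = 8.13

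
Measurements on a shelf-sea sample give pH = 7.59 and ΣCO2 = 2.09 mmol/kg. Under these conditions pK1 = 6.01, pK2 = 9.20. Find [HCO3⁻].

[HCO3⁻] = 1.99 mmol/kg

α₁ = 1 / (1 + [H⁺]/K1 + K2/[H⁺]) = 1 / (1 + 10^-1.58 + 10^-1.61)
   = 1 / (1 + 0.026303 + 0.024547) = 1/1.0508 = 0.9516
[HCO3⁻] = α₁ × DIC = 0.9516 × 2.09 = 1.99 mmol/kg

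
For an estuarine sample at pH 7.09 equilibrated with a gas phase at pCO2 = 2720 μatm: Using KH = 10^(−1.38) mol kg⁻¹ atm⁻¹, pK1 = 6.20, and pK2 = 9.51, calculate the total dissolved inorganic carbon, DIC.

[CO2*] = KH · pCO2 = 10^(−1.38) × 2720×10^-6 = 1.134×10^-4 mol/kg
α₀ = 1/(1 + K1/[H⁺] + K1K2/[H⁺]²) = 1/(1 + 10^+0.89 + 10^-1.53) = 0.1137
DIC = [CO2*]/α₀ = 1.134×10^-4 / 0.1137 = 0.997 mmol/kg

DIC = 0.997 mmol/kg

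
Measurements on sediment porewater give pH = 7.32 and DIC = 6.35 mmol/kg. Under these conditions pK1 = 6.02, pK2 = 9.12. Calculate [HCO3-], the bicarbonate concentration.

α₁ = 1 / (1 + [H⁺]/K1 + K2/[H⁺]) = 1 / (1 + 10^-1.30 + 10^-1.80)
   = 1 / (1 + 0.050119 + 0.015849) = 1/1.0660 = 0.9381
[HCO3⁻] = α₁ × DIC = 0.9381 × 6.35 = 5.96 mmol/kg

[HCO3⁻] = 5.96 mmol/kg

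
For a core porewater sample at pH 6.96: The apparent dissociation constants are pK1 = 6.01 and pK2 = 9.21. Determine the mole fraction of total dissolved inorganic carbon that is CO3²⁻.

α₂ = 1 / (1 + [H⁺]/K2 + [H⁺]²/(K1K2)) = 1 / (1 + 10^+2.25 + 10^+1.30)
   = 1 / (1 + 177.83 + 19.953) = 1/198.78 = 0.005031

α₂ = 0.00503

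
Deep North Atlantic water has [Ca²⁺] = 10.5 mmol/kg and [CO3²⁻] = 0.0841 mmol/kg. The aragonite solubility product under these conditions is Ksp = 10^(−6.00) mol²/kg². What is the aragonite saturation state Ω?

Ω = 0.883

Ksp = 10^(−6.00) = 1.000×10^-6
Ω = [Ca²⁺][CO3²⁻]/Ksp = (10.5×10^-3)(0.0841×10^-3) / 1.000×10^-6 = 0.883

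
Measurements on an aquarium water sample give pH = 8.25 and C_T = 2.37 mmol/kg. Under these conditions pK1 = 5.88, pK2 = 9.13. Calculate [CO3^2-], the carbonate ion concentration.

[CO3²⁻] = 0.275 mmol/kg

α₂ = 1 / (1 + [H⁺]/K2 + [H⁺]²/(K1K2)) = 1 / (1 + 10^+0.88 + 10^-1.49)
   = 1 / (1 + 7.5858 + 0.032359) = 1/8.6181 = 0.1160
[CO3²⁻] = α₂ × DIC = 0.1160 × 2.37 = 0.275 mmol/kg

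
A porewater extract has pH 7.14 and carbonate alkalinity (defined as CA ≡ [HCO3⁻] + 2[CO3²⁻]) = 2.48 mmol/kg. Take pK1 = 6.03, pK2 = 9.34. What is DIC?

CA = [HCO3⁻] + 2[CO3²⁻] = (α₁ + 2α₂)·DIC
At pH 7.14: [H⁺]/K1 = 10^-1.11 = 0.077625, K2/[H⁺] = 10^-2.20 = 0.0063096
α₁ = 1/(1 + 0.077625 + 0.0063096) = 1/1.0839 = 0.9226; α₂ = α₁·K2/[H⁺] = 0.005821
α₁ + 2α₂ = 0.9342
DIC = CA / (α₁ + 2α₂) = 2.48 / 0.9342 = 2.65 mmol/kg

DIC = 2.65 mmol/kg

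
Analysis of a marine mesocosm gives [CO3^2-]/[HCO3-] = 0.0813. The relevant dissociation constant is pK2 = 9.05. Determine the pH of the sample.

From K2 = [H⁺][CO3^2-]/[HCO3-]:  pH = pK2 + log₁₀([CO3^2-]/[HCO3-])
log₁₀(0.0813) = -1.090
pH = 9.05 + (-1.090) = 7.96

pH = 7.96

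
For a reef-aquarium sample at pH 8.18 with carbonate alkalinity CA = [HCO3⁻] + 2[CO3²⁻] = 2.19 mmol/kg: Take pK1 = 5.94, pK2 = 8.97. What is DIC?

CA = [HCO3⁻] + 2[CO3²⁻] = (α₁ + 2α₂)·DIC
At pH 8.18: [H⁺]/K1 = 10^-2.24 = 0.0057544, K2/[H⁺] = 10^-0.79 = 0.16218
α₁ = 1/(1 + 0.0057544 + 0.16218) = 1/1.1679 = 0.8562; α₂ = α₁·K2/[H⁺] = 0.1389
α₁ + 2α₂ = 1.1339
DIC = CA / (α₁ + 2α₂) = 2.19 / 1.1339 = 1.93 mmol/kg

DIC = 1.93 mmol/kg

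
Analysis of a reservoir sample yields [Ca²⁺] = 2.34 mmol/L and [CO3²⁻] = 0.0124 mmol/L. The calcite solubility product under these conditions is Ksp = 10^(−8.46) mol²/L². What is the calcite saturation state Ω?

Ω = 8.37

Ksp = 10^(−8.46) = 3.467×10^-9
Ω = [Ca²⁺][CO3²⁻]/Ksp = (2.34×10^-3)(0.0124×10^-3) / 3.467×10^-9 = 8.37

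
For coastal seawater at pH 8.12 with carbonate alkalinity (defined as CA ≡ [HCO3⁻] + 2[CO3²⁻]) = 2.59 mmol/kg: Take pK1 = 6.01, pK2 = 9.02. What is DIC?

CA = [HCO3⁻] + 2[CO3²⁻] = (α₁ + 2α₂)·DIC
At pH 8.12: [H⁺]/K1 = 10^-2.11 = 0.0077625, K2/[H⁺] = 10^-0.90 = 0.12589
α₁ = 1/(1 + 0.0077625 + 0.12589) = 1/1.1337 = 0.8821; α₂ = α₁·K2/[H⁺] = 0.1111
α₁ + 2α₂ = 1.1042
DIC = CA / (α₁ + 2α₂) = 2.59 / 1.1042 = 2.35 mmol/kg

DIC = 2.35 mmol/kg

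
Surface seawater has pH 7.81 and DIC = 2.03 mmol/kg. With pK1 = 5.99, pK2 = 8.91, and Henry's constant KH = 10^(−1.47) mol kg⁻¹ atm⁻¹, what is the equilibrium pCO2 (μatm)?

α₀ = 1 / (1 + K1/[H⁺] + K1K2/[H⁺]²) = 1 / (1 + 10^+1.82 + 10^+0.72)
   = 1 / (1 + 66.069 + 5.2481) = 1/72.317 = 0.01383
[CO2*] = α₀ × DIC = 0.01383 × 2.03 = 0.02807 mmol/kg
pCO2 = [CO2*]/KH = 2.807×10^-5 / 3.388×10^-2 = 828 μatm

pCO2 = 828 μatm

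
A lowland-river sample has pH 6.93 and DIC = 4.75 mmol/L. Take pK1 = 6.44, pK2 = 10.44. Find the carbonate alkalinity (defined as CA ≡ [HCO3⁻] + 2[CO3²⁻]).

CA = [HCO3⁻] + 2[CO3²⁻] = (α₁ + 2α₂)·DIC
At pH 6.93: [H⁺]/K1 = 10^-0.49 = 0.32359, K2/[H⁺] = 10^-3.51 = 0.00030903
α₁ = 1/(1 + 0.32359 + 0.00030903) = 1/1.3239 = 0.7553; α₂ = α₁·K2/[H⁺] = 0.0002334
α₁ + 2α₂ = 0.7558
CA = 0.7558 × 4.75 = 3.59 mmol/L

CA = 3.59 mmol/L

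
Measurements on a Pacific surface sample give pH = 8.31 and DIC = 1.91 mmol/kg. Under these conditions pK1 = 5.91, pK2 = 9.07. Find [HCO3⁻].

[HCO3⁻] = 1.62 mmol/kg

α₁ = 1 / (1 + [H⁺]/K1 + K2/[H⁺]) = 1 / (1 + 10^-2.40 + 10^-0.76)
   = 1 / (1 + 0.0039811 + 0.17378) = 1/1.1778 = 0.8491
[HCO3⁻] = α₁ × DIC = 0.8491 × 1.91 = 1.62 mmol/kg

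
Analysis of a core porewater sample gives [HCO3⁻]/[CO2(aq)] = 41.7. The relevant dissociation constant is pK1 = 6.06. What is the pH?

From K1 = [H⁺][HCO3⁻]/[CO2(aq)]:  pH = pK1 + log₁₀([HCO3⁻]/[CO2(aq)])
log₁₀(41.7) = +1.620
pH = 6.06 + (+1.620) = 7.68

pH = 7.68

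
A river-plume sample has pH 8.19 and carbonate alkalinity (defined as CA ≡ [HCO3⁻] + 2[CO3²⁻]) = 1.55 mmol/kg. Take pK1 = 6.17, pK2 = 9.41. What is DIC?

CA = [HCO3⁻] + 2[CO3²⁻] = (α₁ + 2α₂)·DIC
At pH 8.19: [H⁺]/K1 = 10^-2.02 = 0.0095499, K2/[H⁺] = 10^-1.22 = 0.060256
α₁ = 1/(1 + 0.0095499 + 0.060256) = 1/1.0698 = 0.9347; α₂ = α₁·K2/[H⁺] = 0.05632
α₁ + 2α₂ = 1.0474
DIC = CA / (α₁ + 2α₂) = 1.55 / 1.0474 = 1.48 mmol/kg

DIC = 1.48 mmol/kg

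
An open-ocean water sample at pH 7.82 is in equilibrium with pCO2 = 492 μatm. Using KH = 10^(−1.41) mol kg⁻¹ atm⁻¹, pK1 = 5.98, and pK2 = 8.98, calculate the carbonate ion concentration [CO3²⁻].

[CO2*] = KH · pCO2 = 10^(−1.41) × 492×10^-6 = 1.914×10^-5 mol/kg
α₀ = 1/(1 + K1/[H⁺] + K1K2/[H⁺]²) = 1/(1 + 10^+1.84 + 10^+0.68) = 0.01334
DIC = [CO2*]/α₀ = 1.914×10^-5 / 0.01334 = 1.435 mmol/kg
[CO3²⁻] = α₂·DIC; α₂ = 0.06384, so [CO3²⁻] = 0.06384 × 1.435 = 0.0916 mmol/kg

[CO3²⁻] = 0.0916 mmol/kg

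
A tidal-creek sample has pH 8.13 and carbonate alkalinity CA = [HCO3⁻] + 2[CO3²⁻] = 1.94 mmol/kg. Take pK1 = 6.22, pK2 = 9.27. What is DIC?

DIC = 1.84 mmol/kg

CA = [HCO3⁻] + 2[CO3²⁻] = (α₁ + 2α₂)·DIC
At pH 8.13: [H⁺]/K1 = 10^-1.91 = 0.012303, K2/[H⁺] = 10^-1.14 = 0.072444
α₁ = 1/(1 + 0.012303 + 0.072444) = 1/1.0847 = 0.9219; α₂ = α₁·K2/[H⁺] = 0.06678
α₁ + 2α₂ = 1.0554
DIC = CA / (α₁ + 2α₂) = 1.94 / 1.0554 = 1.84 mmol/kg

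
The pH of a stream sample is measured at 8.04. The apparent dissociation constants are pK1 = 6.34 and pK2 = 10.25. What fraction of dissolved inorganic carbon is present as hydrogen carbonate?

α₁ = 1 / (1 + [H⁺]/K1 + K2/[H⁺]) = 1 / (1 + 10^-1.70 + 10^-2.21)
   = 1 / (1 + 0.019953 + 0.0061660) = 1/1.0261 = 0.9745

α₁ = 0.975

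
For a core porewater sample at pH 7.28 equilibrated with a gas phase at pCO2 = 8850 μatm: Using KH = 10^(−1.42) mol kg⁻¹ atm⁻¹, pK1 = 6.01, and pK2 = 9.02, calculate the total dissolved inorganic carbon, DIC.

[CO2*] = KH · pCO2 = 10^(−1.42) × 8850×10^-6 = 3.365×10^-4 mol/kg
α₀ = 1/(1 + K1/[H⁺] + K1K2/[H⁺]²) = 1/(1 + 10^+1.27 + 10^-0.47) = 0.05010
DIC = [CO2*]/α₀ = 3.365×10^-4 / 0.05010 = 6.72 mmol/kg

DIC = 6.72 mmol/kg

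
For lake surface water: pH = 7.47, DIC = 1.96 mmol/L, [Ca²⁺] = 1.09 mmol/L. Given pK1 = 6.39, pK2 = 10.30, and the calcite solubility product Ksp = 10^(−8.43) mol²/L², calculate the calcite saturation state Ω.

Ω = 0.784

α₂ = 1 / (1 + [H⁺]/K2 + [H⁺]²/(K1K2)) = 1 / (1 + 10^+2.83 + 10^+1.75)
   = 1 / (1 + 676.08 + 56.234) = 1/733.32 = 0.001364
[CO3²⁻] = α₂ × DIC = 0.001364 × 1.96 = 0.002673 mmol/L = 2.673 μmol/L
Ksp = 10^(−8.43) = 3.715×10^-9
Ω = [Ca²⁺][CO3²⁻]/Ksp = (1.09×10^-3)(2.673×10^-6) / 3.715×10^-9 = 0.784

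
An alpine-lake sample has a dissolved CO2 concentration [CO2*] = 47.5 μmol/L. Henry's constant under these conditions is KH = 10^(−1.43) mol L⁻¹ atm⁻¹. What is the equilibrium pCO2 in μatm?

pCO2 = 1280 μatm

KH = 10^(−1.43) = 3.715×10^-2 mol L⁻¹ atm⁻¹
pCO2 = [CO2*]/KH = 47.5×10^-6 / 3.715×10^-2 = 1.28×10^-3 atm = 1280 μatm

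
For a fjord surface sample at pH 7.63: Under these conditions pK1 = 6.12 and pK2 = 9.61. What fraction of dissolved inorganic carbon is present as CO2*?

α₀ = 0.0297

α₀ = 1 / (1 + K1/[H⁺] + K1K2/[H⁺]²) = 1 / (1 + 10^+1.51 + 10^-0.47)
   = 1 / (1 + 32.359 + 0.33884) = 1/33.698 = 0.02968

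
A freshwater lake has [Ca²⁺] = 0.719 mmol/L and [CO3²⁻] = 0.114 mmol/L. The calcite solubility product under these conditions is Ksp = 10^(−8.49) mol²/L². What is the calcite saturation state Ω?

Ω = 25.3

Ksp = 10^(−8.49) = 3.236×10^-9
Ω = [Ca²⁺][CO3²⁻]/Ksp = (0.719×10^-3)(0.114×10^-3) / 3.236×10^-9 = 25.3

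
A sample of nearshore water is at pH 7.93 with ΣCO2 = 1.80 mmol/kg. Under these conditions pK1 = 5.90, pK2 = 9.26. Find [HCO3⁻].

α₁ = 1 / (1 + [H⁺]/K1 + K2/[H⁺]) = 1 / (1 + 10^-2.03 + 10^-1.33)
   = 1 / (1 + 0.0093325 + 0.046774) = 1/1.0561 = 0.9469
[HCO3⁻] = α₁ × DIC = 0.9469 × 1.80 = 1.70 mmol/kg

[HCO3⁻] = 1.70 mmol/kg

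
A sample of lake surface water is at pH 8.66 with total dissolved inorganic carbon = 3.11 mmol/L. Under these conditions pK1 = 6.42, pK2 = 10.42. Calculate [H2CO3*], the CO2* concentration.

α₀ = 1 / (1 + K1/[H⁺] + K1K2/[H⁺]²) = 1 / (1 + 10^+2.24 + 10^+0.48)
   = 1 / (1 + 173.78 + 3.0200) = 1/177.80 = 0.005624
[CO2*] = α₀ × DIC = 0.005624 × 3.11 = 0.0175 mmol/L = 17.5 μmol/L

[CO2*] = 17.5 μmol/L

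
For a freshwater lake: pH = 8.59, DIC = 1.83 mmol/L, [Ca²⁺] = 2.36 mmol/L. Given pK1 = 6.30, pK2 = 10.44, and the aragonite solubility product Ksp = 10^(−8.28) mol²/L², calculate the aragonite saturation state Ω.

α₂ = 1 / (1 + [H⁺]/K2 + [H⁺]²/(K1K2)) = 1 / (1 + 10^+1.85 + 10^-0.44)
   = 1 / (1 + 70.795 + 0.36308) = 1/72.158 = 0.01386
[CO3²⁻] = α₂ × DIC = 0.01386 × 1.83 = 0.02536 mmol/L
Ksp = 10^(−8.28) = 5.248×10^-9
Ω = [Ca²⁺][CO3²⁻]/Ksp = (2.36×10^-3)(2.536×10^-5) / 5.248×10^-9 = 11.4

Ω = 11.4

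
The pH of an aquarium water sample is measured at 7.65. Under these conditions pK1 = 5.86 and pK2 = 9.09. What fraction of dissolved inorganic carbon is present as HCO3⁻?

α₁ = 0.950

α₁ = 1 / (1 + [H⁺]/K1 + K2/[H⁺]) = 1 / (1 + 10^-1.79 + 10^-1.44)
   = 1 / (1 + 0.016218 + 0.036308) = 1/1.0525 = 0.9501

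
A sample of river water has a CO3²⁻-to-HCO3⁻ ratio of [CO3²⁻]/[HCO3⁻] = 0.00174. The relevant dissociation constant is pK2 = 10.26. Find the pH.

From K2 = [H⁺][CO3²⁻]/[HCO3⁻]:  pH = pK2 + log₁₀([CO3²⁻]/[HCO3⁻])
log₁₀(0.00174) = -2.759
pH = 10.26 + (-2.759) = 7.50

pH = 7.50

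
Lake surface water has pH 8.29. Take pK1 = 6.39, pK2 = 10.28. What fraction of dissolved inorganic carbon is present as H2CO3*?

α₀ = 1 / (1 + K1/[H⁺] + K1K2/[H⁺]²) = 1 / (1 + 10^+1.90 + 10^-0.09)
   = 1 / (1 + 79.433 + 0.81283) = 1/81.246 = 0.01231

α₀ = 0.0123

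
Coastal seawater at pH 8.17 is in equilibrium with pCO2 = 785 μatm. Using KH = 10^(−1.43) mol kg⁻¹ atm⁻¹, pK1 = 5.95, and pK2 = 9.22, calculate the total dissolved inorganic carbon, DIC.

DIC = 5.30 mmol/kg

[CO2*] = KH · pCO2 = 10^(−1.43) × 785×10^-6 = 2.917×10^-5 mol/kg
α₀ = 1/(1 + K1/[H⁺] + K1K2/[H⁺]²) = 1/(1 + 10^+2.22 + 10^+1.17) = 0.005502
DIC = [CO2*]/α₀ = 2.917×10^-5 / 0.005502 = 5.30 mmol/kg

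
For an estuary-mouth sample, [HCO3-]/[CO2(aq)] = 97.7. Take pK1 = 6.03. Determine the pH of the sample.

pH = 8.02

From K1 = [H⁺][HCO3-]/[CO2(aq)]:  pH = pK1 + log₁₀([HCO3-]/[CO2(aq)])
log₁₀(97.7) = +1.990
pH = 6.03 + (+1.990) = 8.02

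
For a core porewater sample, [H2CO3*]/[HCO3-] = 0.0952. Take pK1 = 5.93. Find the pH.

pH = 6.95

From K1 = [H⁺][HCO3-]/[H2CO3*]:  pH = pK1 − log₁₀([H2CO3*]/[HCO3-])
log₁₀(0.0952) = -1.021
pH = 5.93 − (-1.021) = 6.95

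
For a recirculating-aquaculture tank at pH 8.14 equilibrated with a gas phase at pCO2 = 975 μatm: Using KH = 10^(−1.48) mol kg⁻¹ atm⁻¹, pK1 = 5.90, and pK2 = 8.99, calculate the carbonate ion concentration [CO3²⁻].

[CO2*] = KH · pCO2 = 10^(−1.48) × 975×10^-6 = 3.229×10^-5 mol/kg
α₀ = 1/(1 + K1/[H⁺] + K1K2/[H⁺]²) = 1/(1 + 10^+2.24 + 10^+1.39) = 0.005017
DIC = [CO2*]/α₀ = 3.229×10^-5 / 0.005017 = 6.435 mmol/kg
[CO3²⁻] = α₂·DIC; α₂ = 0.1231, so [CO3²⁻] = 0.1231 × 6.435 = 0.793 mmol/kg

[CO3²⁻] = 0.793 mmol/kg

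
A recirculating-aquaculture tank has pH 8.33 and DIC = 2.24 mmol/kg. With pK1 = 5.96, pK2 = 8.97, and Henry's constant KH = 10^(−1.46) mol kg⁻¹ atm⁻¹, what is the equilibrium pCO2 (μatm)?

α₀ = 1 / (1 + K1/[H⁺] + K1K2/[H⁺]²) = 1 / (1 + 10^+2.37 + 10^+1.73)
   = 1 / (1 + 234.42 + 53.703) = 1/289.13 = 0.003459
[CO2*] = α₀ × DIC = 0.003459 × 2.24 = 0.007747 mmol/kg = 7.747 μmol/kg
pCO2 = [CO2*]/KH = 7.747×10^-6 / 3.467×10^-2 = 223 μatm

pCO2 = 223 μatm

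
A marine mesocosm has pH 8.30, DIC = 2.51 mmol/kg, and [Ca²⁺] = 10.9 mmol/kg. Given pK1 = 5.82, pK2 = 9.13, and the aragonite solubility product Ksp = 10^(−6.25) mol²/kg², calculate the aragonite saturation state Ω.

Ω = 6.25

α₂ = 1 / (1 + [H⁺]/K2 + [H⁺]²/(K1K2)) = 1 / (1 + 10^+0.83 + 10^-1.65)
   = 1 / (1 + 6.7608 + 0.022387) = 1/7.7832 = 0.1285
[CO3²⁻] = α₂ × DIC = 0.1285 × 2.51 = 0.3225 mmol/kg
Ksp = 10^(−6.25) = 5.623×10^-7
Ω = [Ca²⁺][CO3²⁻]/Ksp = (10.9×10^-3)(3.225×10^-4) / 5.623×10^-7 = 6.25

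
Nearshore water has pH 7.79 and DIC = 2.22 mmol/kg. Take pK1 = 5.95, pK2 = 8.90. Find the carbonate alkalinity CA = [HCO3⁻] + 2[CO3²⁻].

CA = [HCO3⁻] + 2[CO3²⁻] = (α₁ + 2α₂)·DIC
At pH 7.79: [H⁺]/K1 = 10^-1.84 = 0.014454, K2/[H⁺] = 10^-1.11 = 0.077625
α₁ = 1/(1 + 0.014454 + 0.077625) = 1/1.0921 = 0.9157; α₂ = α₁·K2/[H⁺] = 0.07108
α₁ + 2α₂ = 1.0578
CA = 1.0578 × 2.22 = 2.35 mmol/kg

CA = 2.35 mmol/kg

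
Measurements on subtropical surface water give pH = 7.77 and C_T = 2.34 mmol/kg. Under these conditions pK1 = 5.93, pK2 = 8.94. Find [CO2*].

α₀ = 1 / (1 + K1/[H⁺] + K1K2/[H⁺]²) = 1 / (1 + 10^+1.84 + 10^+0.67)
   = 1 / (1 + 69.183 + 4.6774) = 1/74.860 = 0.01336
[CO2*] = α₀ × DIC = 0.01336 × 2.34 = 0.0313 mmol/kg

[CO2*] = 0.0313 mmol/kg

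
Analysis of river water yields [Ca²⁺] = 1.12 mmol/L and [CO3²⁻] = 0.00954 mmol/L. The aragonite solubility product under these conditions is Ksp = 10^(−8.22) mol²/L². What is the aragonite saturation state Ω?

Ksp = 10^(−8.22) = 6.026×10^-9
Ω = [Ca²⁺][CO3²⁻]/Ksp = (1.12×10^-3)(0.00954×10^-3) / 6.026×10^-9 = 1.77

Ω = 1.77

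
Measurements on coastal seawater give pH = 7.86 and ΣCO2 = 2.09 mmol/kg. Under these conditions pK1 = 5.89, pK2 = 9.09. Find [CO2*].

α₀ = 1 / (1 + K1/[H⁺] + K1K2/[H⁺]²) = 1 / (1 + 10^+1.97 + 10^+0.74)
   = 1 / (1 + 93.325 + 5.4954) = 1/99.821 = 0.01002
[CO2*] = α₀ × DIC = 0.01002 × 2.09 = 0.0209 mmol/kg

[CO2*] = 0.0209 mmol/kg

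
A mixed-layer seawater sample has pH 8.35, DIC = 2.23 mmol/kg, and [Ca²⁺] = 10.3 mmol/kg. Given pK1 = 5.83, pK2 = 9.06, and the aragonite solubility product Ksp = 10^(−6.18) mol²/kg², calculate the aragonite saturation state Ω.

α₂ = 1 / (1 + [H⁺]/K2 + [H⁺]²/(K1K2)) = 1 / (1 + 10^+0.71 + 10^-1.81)
   = 1 / (1 + 5.1286 + 0.015488) = 1/6.1441 = 0.1628
[CO3²⁻] = α₂ × DIC = 0.1628 × 2.23 = 0.3629 mmol/kg
Ksp = 10^(−6.18) = 6.607×10^-7
Ω = [Ca²⁺][CO3²⁻]/Ksp = (10.3×10^-3)(3.629×10^-4) / 6.607×10^-7 = 5.66

Ω = 5.66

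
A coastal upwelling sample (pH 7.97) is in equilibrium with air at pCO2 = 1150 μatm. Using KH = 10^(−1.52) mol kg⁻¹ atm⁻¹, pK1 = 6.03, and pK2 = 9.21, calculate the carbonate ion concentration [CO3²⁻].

[CO2*] = KH · pCO2 = 10^(−1.52) × 1150×10^-6 = 3.473×10^-5 mol/kg
α₀ = 1/(1 + K1/[H⁺] + K1K2/[H⁺]²) = 1/(1 + 10^+1.94 + 10^+0.70) = 0.01074
DIC = [CO2*]/α₀ = 3.473×10^-5 / 0.01074 = 3.234 mmol/kg
[CO3²⁻] = α₂·DIC; α₂ = 0.05383, so [CO3²⁻] = 0.05383 × 3.234 = 0.174 mmol/kg

[CO3²⁻] = 0.174 mmol/kg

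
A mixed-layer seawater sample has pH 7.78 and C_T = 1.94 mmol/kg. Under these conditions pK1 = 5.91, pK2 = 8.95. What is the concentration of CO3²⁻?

α₂ = 1 / (1 + [H⁺]/K2 + [H⁺]²/(K1K2)) = 1 / (1 + 10^+1.17 + 10^-0.70)
   = 1 / (1 + 14.791 + 0.19953) = 1/15.991 = 0.06254
[CO3²⁻] = α₂ × DIC = 0.06254 × 1.94 = 0.121 mmol/kg

[CO3²⁻] = 0.121 mmol/kg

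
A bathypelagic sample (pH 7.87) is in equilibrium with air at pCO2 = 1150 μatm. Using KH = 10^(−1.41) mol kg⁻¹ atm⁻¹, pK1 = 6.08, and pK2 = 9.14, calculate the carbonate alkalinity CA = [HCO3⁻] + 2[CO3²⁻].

[CO2*] = KH · pCO2 = 10^(−1.41) × 1150×10^-6 = 4.474×10^-5 mol/kg
α₀ = 1/(1 + K1/[H⁺] + K1K2/[H⁺]²) = 1/(1 + 10^+1.79 + 10^+0.52) = 0.01516
DIC = [CO2*]/α₀ = 4.474×10^-5 / 0.01516 = 2.952 mmol/kg
CA = (α₁ + 2α₂)·DIC = (0.9346 + 2×0.05019) × 2.952 = 3.05 mmol/kg

CA = 3.05 mmol/kg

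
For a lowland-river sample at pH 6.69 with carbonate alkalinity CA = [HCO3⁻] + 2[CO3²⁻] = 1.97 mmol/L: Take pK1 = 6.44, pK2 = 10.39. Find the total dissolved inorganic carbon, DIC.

CA = [HCO3⁻] + 2[CO3²⁻] = (α₁ + 2α₂)·DIC
At pH 6.69: [H⁺]/K1 = 10^-0.25 = 0.56234, K2/[H⁺] = 10^-3.70 = 0.00019953
α₁ = 1/(1 + 0.56234 + 0.00019953) = 1/1.5625 = 0.6400; α₂ = α₁·K2/[H⁺] = 0.0001277
α₁ + 2α₂ = 0.6402
DIC = CA / (α₁ + 2α₂) = 1.97 / 0.6402 = 3.08 mmol/L

DIC = 3.08 mmol/L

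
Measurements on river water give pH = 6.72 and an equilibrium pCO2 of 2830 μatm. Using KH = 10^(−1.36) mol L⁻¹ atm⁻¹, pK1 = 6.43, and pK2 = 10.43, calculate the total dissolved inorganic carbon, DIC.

[CO2*] = KH · pCO2 = 10^(−1.36) × 2830×10^-6 = 1.235×10^-4 mol/L
α₀ = 1/(1 + K1/[H⁺] + K1K2/[H⁺]²) = 1/(1 + 10^+0.29 + 10^-3.42) = 0.3390
DIC = [CO2*]/α₀ = 1.235×10^-4 / 0.3390 = 0.364 mmol/L

DIC = 0.364 mmol/L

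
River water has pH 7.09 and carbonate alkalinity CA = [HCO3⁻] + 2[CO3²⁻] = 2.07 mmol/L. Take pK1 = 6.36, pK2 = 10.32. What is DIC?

DIC = 2.45 mmol/L

CA = [HCO3⁻] + 2[CO3²⁻] = (α₁ + 2α₂)·DIC
At pH 7.09: [H⁺]/K1 = 10^-0.73 = 0.18621, K2/[H⁺] = 10^-3.23 = 0.00058884
α₁ = 1/(1 + 0.18621 + 0.00058884) = 1/1.1868 = 0.8426; α₂ = α₁·K2/[H⁺] = 0.0004962
α₁ + 2α₂ = 0.8436
DIC = CA / (α₁ + 2α₂) = 2.07 / 0.8436 = 2.45 mmol/L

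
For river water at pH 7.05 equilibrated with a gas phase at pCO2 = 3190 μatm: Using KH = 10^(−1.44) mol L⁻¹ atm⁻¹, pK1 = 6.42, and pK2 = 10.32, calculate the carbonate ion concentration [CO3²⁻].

[CO3²⁻] = 0.265 μmol/L

[CO2*] = KH · pCO2 = 10^(−1.44) × 3190×10^-6 = 1.158×10^-4 mol/L
α₀ = 1/(1 + K1/[H⁺] + K1K2/[H⁺]²) = 1/(1 + 10^+0.63 + 10^-2.64) = 0.1898
DIC = [CO2*]/α₀ = 1.158×10^-4 / 0.1898 = 0.6102 mmol/L
[CO3²⁻] = α₂·DIC; α₂ = 0.0004349, so [CO3²⁻] = 0.0004349 × 0.6102 = 0.000265 mmol/L = 0.265 μmol/L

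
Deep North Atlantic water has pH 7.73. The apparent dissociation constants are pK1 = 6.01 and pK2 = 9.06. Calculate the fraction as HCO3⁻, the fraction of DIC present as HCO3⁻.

α₁ = 1 / (1 + [H⁺]/K1 + K2/[H⁺]) = 1 / (1 + 10^-1.72 + 10^-1.33)
   = 1 / (1 + 0.019055 + 0.046774) = 1/1.0658 = 0.9382

α₁ = 0.938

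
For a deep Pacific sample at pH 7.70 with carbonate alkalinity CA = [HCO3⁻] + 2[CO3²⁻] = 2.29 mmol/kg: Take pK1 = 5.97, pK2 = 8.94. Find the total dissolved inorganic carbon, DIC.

CA = [HCO3⁻] + 2[CO3²⁻] = (α₁ + 2α₂)·DIC
At pH 7.70: [H⁺]/K1 = 10^-1.73 = 0.018621, K2/[H⁺] = 10^-1.24 = 0.057544
α₁ = 1/(1 + 0.018621 + 0.057544) = 1/1.0762 = 0.9292; α₂ = α₁·K2/[H⁺] = 0.05347
α₁ + 2α₂ = 1.0362
DIC = CA / (α₁ + 2α₂) = 2.29 / 1.0362 = 2.21 mmol/kg

DIC = 2.21 mmol/kg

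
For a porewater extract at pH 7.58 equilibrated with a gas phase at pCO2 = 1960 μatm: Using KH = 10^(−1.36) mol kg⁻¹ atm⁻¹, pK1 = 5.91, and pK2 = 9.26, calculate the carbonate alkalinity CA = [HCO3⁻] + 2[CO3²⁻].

CA = 4.17 mmol/kg

[CO2*] = KH · pCO2 = 10^(−1.36) × 1960×10^-6 = 8.556×10^-5 mol/kg
α₀ = 1/(1 + K1/[H⁺] + K1K2/[H⁺]²) = 1/(1 + 10^+1.67 + 10^-0.01) = 0.02051
DIC = [CO2*]/α₀ = 8.556×10^-5 / 0.02051 = 4.171 mmol/kg
CA = (α₁ + 2α₂)·DIC = (0.9594 + 2×0.02005) × 4.171 = 4.17 mmol/kg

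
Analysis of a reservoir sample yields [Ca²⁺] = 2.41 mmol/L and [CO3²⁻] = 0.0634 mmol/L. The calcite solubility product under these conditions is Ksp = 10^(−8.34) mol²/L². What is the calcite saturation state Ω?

Ksp = 10^(−8.34) = 4.571×10^-9
Ω = [Ca²⁺][CO3²⁻]/Ksp = (2.41×10^-3)(0.0634×10^-3) / 4.571×10^-9 = 33.4

Ω = 33.4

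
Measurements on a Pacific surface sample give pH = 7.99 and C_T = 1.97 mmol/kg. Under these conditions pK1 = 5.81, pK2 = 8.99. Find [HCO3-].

[HCO3⁻] = 1.78 mmol/kg

α₁ = 1 / (1 + [H⁺]/K1 + K2/[H⁺]) = 1 / (1 + 10^-2.18 + 10^-1.00)
   = 1 / (1 + 0.0066069 + 0.10000) = 1/1.1066 = 0.9037
[HCO3⁻] = α₁ × DIC = 0.9037 × 1.97 = 1.78 mmol/kg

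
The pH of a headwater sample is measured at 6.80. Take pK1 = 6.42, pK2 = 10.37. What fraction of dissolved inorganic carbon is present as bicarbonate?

α₁ = 0.706

α₁ = 1 / (1 + [H⁺]/K1 + K2/[H⁺]) = 1 / (1 + 10^-0.38 + 10^-3.57)
   = 1 / (1 + 0.41687 + 0.00026915) = 1/1.4171 = 0.7056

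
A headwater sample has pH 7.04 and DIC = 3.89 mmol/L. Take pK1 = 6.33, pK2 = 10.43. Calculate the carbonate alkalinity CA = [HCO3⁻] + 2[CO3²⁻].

CA = 3.26 mmol/L

CA = [HCO3⁻] + 2[CO3²⁻] = (α₁ + 2α₂)·DIC
At pH 7.04: [H⁺]/K1 = 10^-0.71 = 0.19498, K2/[H⁺] = 10^-3.39 = 0.00040738
α₁ = 1/(1 + 0.19498 + 0.00040738) = 1/1.1954 = 0.8365; α₂ = α₁·K2/[H⁺] = 0.0003408
α₁ + 2α₂ = 0.8372
CA = 0.8372 × 3.89 = 3.26 mmol/L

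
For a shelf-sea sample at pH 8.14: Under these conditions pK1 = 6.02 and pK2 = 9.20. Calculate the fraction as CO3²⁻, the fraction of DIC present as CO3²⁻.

α₂ = 1 / (1 + [H⁺]/K2 + [H⁺]²/(K1K2)) = 1 / (1 + 10^+1.06 + 10^-1.06)
   = 1 / (1 + 11.482 + 0.087096) = 1/12.569 = 0.07956

α₂ = 0.0796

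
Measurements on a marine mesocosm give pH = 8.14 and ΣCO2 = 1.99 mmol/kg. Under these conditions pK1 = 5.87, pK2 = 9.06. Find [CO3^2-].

α₂ = 1 / (1 + [H⁺]/K2 + [H⁺]²/(K1K2)) = 1 / (1 + 10^+0.92 + 10^-1.35)
   = 1 / (1 + 8.3176 + 0.044668) = 1/9.3623 = 0.1068
[CO3²⁻] = α₂ × DIC = 0.1068 × 1.99 = 0.213 mmol/kg

[CO3²⁻] = 0.213 mmol/kg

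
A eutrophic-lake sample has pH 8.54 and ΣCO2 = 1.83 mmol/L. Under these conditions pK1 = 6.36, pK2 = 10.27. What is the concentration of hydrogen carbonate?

α₁ = 1 / (1 + [H⁺]/K1 + K2/[H⁺]) = 1 / (1 + 10^-2.18 + 10^-1.73)
   = 1 / (1 + 0.0066069 + 0.018621) = 1/1.0252 = 0.9754
[HCO3⁻] = α₁ × DIC = 0.9754 × 1.83 = 1.78 mmol/L

[HCO3⁻] = 1.78 mmol/L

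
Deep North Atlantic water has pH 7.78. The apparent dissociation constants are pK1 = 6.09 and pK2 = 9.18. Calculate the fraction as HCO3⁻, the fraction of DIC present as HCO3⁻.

α₁ = 1 / (1 + [H⁺]/K1 + K2/[H⁺]) = 1 / (1 + 10^-1.69 + 10^-1.40)
   = 1 / (1 + 0.020417 + 0.039811) = 1/1.0602 = 0.9432

α₁ = 0.943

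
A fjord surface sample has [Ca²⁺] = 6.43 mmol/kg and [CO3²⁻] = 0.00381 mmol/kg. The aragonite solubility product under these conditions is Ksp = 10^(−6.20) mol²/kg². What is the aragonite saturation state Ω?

Ω = 0.0388

Ksp = 10^(−6.20) = 6.310×10^-7
Ω = [Ca²⁺][CO3²⁻]/Ksp = (6.43×10^-3)(0.00381×10^-3) / 6.310×10^-7 = 0.0388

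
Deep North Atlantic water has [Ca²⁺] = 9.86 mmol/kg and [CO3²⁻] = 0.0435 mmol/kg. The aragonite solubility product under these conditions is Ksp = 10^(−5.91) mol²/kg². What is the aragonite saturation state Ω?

Ω = 0.349

Ksp = 10^(−5.91) = 1.230×10^-6
Ω = [Ca²⁺][CO3²⁻]/Ksp = (9.86×10^-3)(0.0435×10^-3) / 1.230×10^-6 = 0.349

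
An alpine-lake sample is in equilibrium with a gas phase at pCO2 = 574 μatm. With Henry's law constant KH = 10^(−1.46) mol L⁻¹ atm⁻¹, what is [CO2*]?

KH = 10^(−1.46) = 3.467×10^-2 mol L⁻¹ atm⁻¹
[CO2*] = KH · pCO2 = 3.467×10^-2 × 574×10^-6 atm = 1.99×10^-5 mol/L

[CO2*] = 19.9 μmol/L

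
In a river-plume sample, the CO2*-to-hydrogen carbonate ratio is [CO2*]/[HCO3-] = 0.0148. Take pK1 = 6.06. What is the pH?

From K1 = [H⁺][HCO3-]/[CO2*]:  pH = pK1 − log₁₀([CO2*]/[HCO3-])
log₁₀(0.0148) = -1.830
pH = 6.06 − (-1.830) = 7.89

pH = 7.89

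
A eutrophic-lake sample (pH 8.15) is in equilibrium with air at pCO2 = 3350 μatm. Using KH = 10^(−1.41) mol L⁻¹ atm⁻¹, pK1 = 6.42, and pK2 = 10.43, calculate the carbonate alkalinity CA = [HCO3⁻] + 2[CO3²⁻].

[CO2*] = KH · pCO2 = 10^(−1.41) × 3350×10^-6 = 1.303×10^-4 mol/L
α₀ = 1/(1 + K1/[H⁺] + K1K2/[H⁺]²) = 1/(1 + 10^+1.73 + 10^-0.55) = 0.01819
DIC = [CO2*]/α₀ = 1.303×10^-4 / 0.01819 = 7.166 mmol/L
CA = (α₁ + 2α₂)·DIC = (0.9767 + 2×0.005126) × 7.166 = 7.07 mmol/L

CA = 7.07 mmol/L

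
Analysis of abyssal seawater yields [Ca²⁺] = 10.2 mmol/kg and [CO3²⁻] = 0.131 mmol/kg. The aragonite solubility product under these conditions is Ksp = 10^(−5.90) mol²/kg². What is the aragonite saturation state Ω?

Ksp = 10^(−5.90) = 1.259×10^-6
Ω = [Ca²⁺][CO3²⁻]/Ksp = (10.2×10^-3)(0.131×10^-3) / 1.259×10^-6 = 1.06

Ω = 1.06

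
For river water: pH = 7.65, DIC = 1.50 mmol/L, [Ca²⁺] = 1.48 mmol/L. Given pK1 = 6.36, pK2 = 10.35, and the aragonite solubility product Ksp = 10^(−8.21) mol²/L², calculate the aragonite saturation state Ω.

Ω = 0.682

α₂ = 1 / (1 + [H⁺]/K2 + [H⁺]²/(K1K2)) = 1 / (1 + 10^+2.70 + 10^+1.41)
   = 1 / (1 + 501.19 + 25.704) = 1/527.89 = 0.001894
[CO3²⁻] = α₂ × DIC = 0.001894 × 1.50 = 0.002841 mmol/L = 2.841 μmol/L
Ksp = 10^(−8.21) = 6.166×10^-9
Ω = [Ca²⁺][CO3²⁻]/Ksp = (1.48×10^-3)(2.841×10^-6) / 6.166×10^-9 = 0.682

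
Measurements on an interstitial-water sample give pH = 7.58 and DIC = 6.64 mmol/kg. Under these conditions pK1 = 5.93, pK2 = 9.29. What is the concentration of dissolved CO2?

[CO2*] = 0.143 mmol/kg

α₀ = 1 / (1 + K1/[H⁺] + K1K2/[H⁺]²) = 1 / (1 + 10^+1.65 + 10^-0.06)
   = 1 / (1 + 44.668 + 0.87096) = 1/46.539 = 0.02149
[CO2*] = α₀ × DIC = 0.02149 × 6.64 = 0.143 mmol/kg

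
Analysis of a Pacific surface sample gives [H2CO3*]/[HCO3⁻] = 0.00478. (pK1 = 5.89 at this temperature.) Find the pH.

pH = 8.21

From K1 = [H⁺][HCO3⁻]/[H2CO3*]:  pH = pK1 − log₁₀([H2CO3*]/[HCO3⁻])
log₁₀(0.00478) = -2.321
pH = 5.89 − (-2.321) = 8.21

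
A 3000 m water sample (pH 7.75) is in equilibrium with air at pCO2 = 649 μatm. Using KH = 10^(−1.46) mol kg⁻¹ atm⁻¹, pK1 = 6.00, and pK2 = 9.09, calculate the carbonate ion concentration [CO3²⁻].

[CO2*] = KH · pCO2 = 10^(−1.46) × 649×10^-6 = 2.250×10^-5 mol/kg
α₀ = 1/(1 + K1/[H⁺] + K1K2/[H⁺]²) = 1/(1 + 10^+1.75 + 10^+0.41) = 0.01672
DIC = [CO2*]/α₀ = 2.250×10^-5 / 0.01672 = 1.346 mmol/kg
[CO3²⁻] = α₂·DIC; α₂ = 0.04298, so [CO3²⁻] = 0.04298 × 1.346 = 0.0578 mmol/kg

[CO3²⁻] = 0.0578 mmol/kg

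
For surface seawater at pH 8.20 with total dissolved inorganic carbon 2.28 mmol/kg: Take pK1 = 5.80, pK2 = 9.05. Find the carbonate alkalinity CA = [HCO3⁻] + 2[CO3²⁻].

CA = 2.55 mmol/kg

CA = [HCO3⁻] + 2[CO3²⁻] = (α₁ + 2α₂)·DIC
At pH 8.20: [H⁺]/K1 = 10^-2.40 = 0.0039811, K2/[H⁺] = 10^-0.85 = 0.14125
α₁ = 1/(1 + 0.0039811 + 0.14125) = 1/1.1452 = 0.8732; α₂ = α₁·K2/[H⁺] = 0.1233
α₁ + 2α₂ = 1.1199
CA = 1.1199 × 2.28 = 2.55 mmol/kg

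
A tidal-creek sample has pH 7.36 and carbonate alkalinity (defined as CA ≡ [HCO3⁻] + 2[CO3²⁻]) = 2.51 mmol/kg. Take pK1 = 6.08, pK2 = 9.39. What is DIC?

DIC = 2.62 mmol/kg

CA = [HCO3⁻] + 2[CO3²⁻] = (α₁ + 2α₂)·DIC
At pH 7.36: [H⁺]/K1 = 10^-1.28 = 0.052481, K2/[H⁺] = 10^-2.03 = 0.0093325
α₁ = 1/(1 + 0.052481 + 0.0093325) = 1/1.0618 = 0.9418; α₂ = α₁·K2/[H⁺] = 0.008789
α₁ + 2α₂ = 0.9594
DIC = CA / (α₁ + 2α₂) = 2.51 / 0.9594 = 2.62 mmol/kg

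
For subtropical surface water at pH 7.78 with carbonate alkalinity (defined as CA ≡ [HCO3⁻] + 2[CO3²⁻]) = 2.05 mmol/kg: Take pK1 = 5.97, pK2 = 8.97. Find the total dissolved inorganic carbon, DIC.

DIC = 1.96 mmol/kg

CA = [HCO3⁻] + 2[CO3²⁻] = (α₁ + 2α₂)·DIC
At pH 7.78: [H⁺]/K1 = 10^-1.81 = 0.015488, K2/[H⁺] = 10^-1.19 = 0.064565
α₁ = 1/(1 + 0.015488 + 0.064565) = 1/1.0801 = 0.9259; α₂ = α₁·K2/[H⁺] = 0.05978
α₁ + 2α₂ = 1.0454
DIC = CA / (α₁ + 2α₂) = 2.05 / 1.0454 = 1.96 mmol/kg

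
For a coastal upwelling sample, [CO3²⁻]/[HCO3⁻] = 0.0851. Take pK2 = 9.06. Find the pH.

From K2 = [H⁺][CO3²⁻]/[HCO3⁻]:  pH = pK2 + log₁₀([CO3²⁻]/[HCO3⁻])
log₁₀(0.0851) = -1.070
pH = 9.06 + (-1.070) = 7.99

pH = 7.99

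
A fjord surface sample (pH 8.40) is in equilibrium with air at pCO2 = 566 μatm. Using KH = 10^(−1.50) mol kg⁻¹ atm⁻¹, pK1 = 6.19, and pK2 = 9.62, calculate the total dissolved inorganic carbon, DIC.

DIC = 3.10 mmol/kg

[CO2*] = KH · pCO2 = 10^(−1.50) × 566×10^-6 = 1.790×10^-5 mol/kg
α₀ = 1/(1 + K1/[H⁺] + K1K2/[H⁺]²) = 1/(1 + 10^+2.21 + 10^+0.99) = 0.005782
DIC = [CO2*]/α₀ = 1.790×10^-5 / 0.005782 = 3.10 mmol/kg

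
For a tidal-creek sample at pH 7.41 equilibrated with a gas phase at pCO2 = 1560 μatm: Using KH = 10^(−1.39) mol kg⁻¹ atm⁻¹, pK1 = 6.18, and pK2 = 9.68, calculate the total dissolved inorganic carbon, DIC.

DIC = 1.15 mmol/kg

[CO2*] = KH · pCO2 = 10^(−1.39) × 1560×10^-6 = 6.355×10^-5 mol/kg
α₀ = 1/(1 + K1/[H⁺] + K1K2/[H⁺]²) = 1/(1 + 10^+1.23 + 10^-1.04) = 0.05533
DIC = [CO2*]/α₀ = 6.355×10^-5 / 0.05533 = 1.15 mmol/kg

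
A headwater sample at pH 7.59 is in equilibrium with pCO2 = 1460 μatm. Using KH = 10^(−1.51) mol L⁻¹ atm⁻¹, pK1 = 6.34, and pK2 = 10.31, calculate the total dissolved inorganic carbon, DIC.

DIC = 0.849 mmol/L

[CO2*] = KH · pCO2 = 10^(−1.51) × 1460×10^-6 = 4.512×10^-5 mol/L
α₀ = 1/(1 + K1/[H⁺] + K1K2/[H⁺]²) = 1/(1 + 10^+1.25 + 10^-1.47) = 0.05314
DIC = [CO2*]/α₀ = 4.512×10^-5 / 0.05314 = 0.849 mmol/L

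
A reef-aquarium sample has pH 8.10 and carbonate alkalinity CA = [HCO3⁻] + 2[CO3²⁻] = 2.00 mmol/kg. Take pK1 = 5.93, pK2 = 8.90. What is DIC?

CA = [HCO3⁻] + 2[CO3²⁻] = (α₁ + 2α₂)·DIC
At pH 8.10: [H⁺]/K1 = 10^-2.17 = 0.0067608, K2/[H⁺] = 10^-0.80 = 0.15849
α₁ = 1/(1 + 0.0067608 + 0.15849) = 1/1.1653 = 0.8582; α₂ = α₁·K2/[H⁺] = 0.1360
α₁ + 2α₂ = 1.1302
DIC = CA / (α₁ + 2α₂) = 2.00 / 1.1302 = 1.77 mmol/kg

DIC = 1.77 mmol/kg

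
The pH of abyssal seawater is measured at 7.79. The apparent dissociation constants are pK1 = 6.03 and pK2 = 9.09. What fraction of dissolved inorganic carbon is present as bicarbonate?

α₁ = 0.937

α₁ = 1 / (1 + [H⁺]/K1 + K2/[H⁺]) = 1 / (1 + 10^-1.76 + 10^-1.30)
   = 1 / (1 + 0.017378 + 0.050119) = 1/1.0675 = 0.9368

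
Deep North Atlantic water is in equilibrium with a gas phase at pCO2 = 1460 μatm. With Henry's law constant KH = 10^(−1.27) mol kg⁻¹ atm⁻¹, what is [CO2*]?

[CO2*] = 78.4 μmol/kg

KH = 10^(−1.27) = 5.370×10^-2 mol kg⁻¹ atm⁻¹
[CO2*] = KH · pCO2 = 5.370×10^-2 × 1460×10^-6 atm = 7.84×10^-5 mol/kg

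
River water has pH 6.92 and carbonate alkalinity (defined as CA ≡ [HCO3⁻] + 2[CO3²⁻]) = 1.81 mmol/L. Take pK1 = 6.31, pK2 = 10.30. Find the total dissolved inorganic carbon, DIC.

CA = [HCO3⁻] + 2[CO3²⁻] = (α₁ + 2α₂)·DIC
At pH 6.92: [H⁺]/K1 = 10^-0.61 = 0.24547, K2/[H⁺] = 10^-3.38 = 0.00041687
α₁ = 1/(1 + 0.24547 + 0.00041687) = 1/1.2459 = 0.8026; α₂ = α₁·K2/[H⁺] = 0.0003346
α₁ + 2α₂ = 0.8033
DIC = CA / (α₁ + 2α₂) = 1.81 / 0.8033 = 2.25 mmol/L

DIC = 2.25 mmol/L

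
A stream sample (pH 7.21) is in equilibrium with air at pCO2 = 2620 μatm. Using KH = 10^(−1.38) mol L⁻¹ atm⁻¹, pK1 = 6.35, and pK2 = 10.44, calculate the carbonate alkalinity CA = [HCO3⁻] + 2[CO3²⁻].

CA = 0.792 mmol/L

[CO2*] = KH · pCO2 = 10^(−1.38) × 2620×10^-6 = 1.092×10^-4 mol/L
α₀ = 1/(1 + K1/[H⁺] + K1K2/[H⁺]²) = 1/(1 + 10^+0.86 + 10^-2.37) = 0.1212
DIC = [CO2*]/α₀ = 1.092×10^-4 / 0.1212 = 0.9009 mmol/L
CA = (α₁ + 2α₂)·DIC = (0.8783 + 2×0.0005172) × 0.9009 = 0.792 mmol/L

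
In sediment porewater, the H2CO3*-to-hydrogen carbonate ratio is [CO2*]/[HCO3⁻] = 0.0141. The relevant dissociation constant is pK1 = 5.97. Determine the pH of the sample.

pH = 7.82

From K1 = [H⁺][HCO3⁻]/[CO2*]:  pH = pK1 − log₁₀([CO2*]/[HCO3⁻])
log₁₀(0.0141) = -1.851
pH = 5.97 − (-1.851) = 7.82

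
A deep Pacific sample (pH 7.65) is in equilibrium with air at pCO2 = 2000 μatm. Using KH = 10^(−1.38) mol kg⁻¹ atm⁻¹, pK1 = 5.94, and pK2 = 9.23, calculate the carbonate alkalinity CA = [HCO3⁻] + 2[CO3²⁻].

[CO2*] = KH · pCO2 = 10^(−1.38) × 2000×10^-6 = 8.337×10^-5 mol/kg
α₀ = 1/(1 + K1/[H⁺] + K1K2/[H⁺]²) = 1/(1 + 10^+1.71 + 10^+0.13) = 0.01864
DIC = [CO2*]/α₀ = 8.337×10^-5 / 0.01864 = 4.472 mmol/kg
CA = (α₁ + 2α₂)·DIC = (0.9562 + 2×0.02515) × 4.472 = 4.50 mmol/kg

CA = 4.50 mmol/kg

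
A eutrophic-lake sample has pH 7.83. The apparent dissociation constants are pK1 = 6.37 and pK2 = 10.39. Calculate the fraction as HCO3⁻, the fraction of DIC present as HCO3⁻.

α₁ = 1 / (1 + [H⁺]/K1 + K2/[H⁺]) = 1 / (1 + 10^-1.46 + 10^-2.56)
   = 1 / (1 + 0.034674 + 0.0027542) = 1/1.0374 = 0.9639

α₁ = 0.964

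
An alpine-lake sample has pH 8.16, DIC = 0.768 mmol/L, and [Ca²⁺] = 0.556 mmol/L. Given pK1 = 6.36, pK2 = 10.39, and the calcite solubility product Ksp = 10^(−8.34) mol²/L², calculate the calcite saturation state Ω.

α₂ = 1 / (1 + [H⁺]/K2 + [H⁺]²/(K1K2)) = 1 / (1 + 10^+2.23 + 10^+0.43)
   = 1 / (1 + 169.82 + 2.6915) = 1/173.52 = 0.005763
[CO3²⁻] = α₂ × DIC = 0.005763 × 0.768 = 0.004426 mmol/L = 4.426 μmol/L
Ksp = 10^(−8.34) = 4.571×10^-9
Ω = [Ca²⁺][CO3²⁻]/Ksp = (0.556×10^-3)(4.426×10^-6) / 4.571×10^-9 = 0.538

Ω = 0.538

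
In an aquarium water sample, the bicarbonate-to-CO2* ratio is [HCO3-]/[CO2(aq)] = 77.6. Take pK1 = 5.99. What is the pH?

From K1 = [H⁺][HCO3-]/[CO2(aq)]:  pH = pK1 + log₁₀([HCO3-]/[CO2(aq)])
log₁₀(77.6) = +1.890
pH = 5.99 + (+1.890) = 7.88

pH = 7.88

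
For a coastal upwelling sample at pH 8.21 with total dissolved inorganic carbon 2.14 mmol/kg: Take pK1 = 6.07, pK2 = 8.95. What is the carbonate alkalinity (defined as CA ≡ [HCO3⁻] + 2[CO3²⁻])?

CA = 2.45 mmol/kg

CA = [HCO3⁻] + 2[CO3²⁻] = (α₁ + 2α₂)·DIC
At pH 8.21: [H⁺]/K1 = 10^-2.14 = 0.0072444, K2/[H⁺] = 10^-0.74 = 0.18197
α₁ = 1/(1 + 0.0072444 + 0.18197) = 1/1.1892 = 0.8409; α₂ = α₁·K2/[H⁺] = 0.1530
α₁ + 2α₂ = 1.1469
CA = 1.1469 × 2.14 = 2.45 mmol/kg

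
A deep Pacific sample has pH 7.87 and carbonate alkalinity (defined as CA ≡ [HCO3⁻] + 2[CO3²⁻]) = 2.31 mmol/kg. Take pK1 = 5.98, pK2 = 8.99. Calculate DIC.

DIC = 2.18 mmol/kg

CA = [HCO3⁻] + 2[CO3²⁻] = (α₁ + 2α₂)·DIC
At pH 7.87: [H⁺]/K1 = 10^-1.89 = 0.012882, K2/[H⁺] = 10^-1.12 = 0.075858
α₁ = 1/(1 + 0.012882 + 0.075858) = 1/1.0887 = 0.9185; α₂ = α₁·K2/[H⁺] = 0.06967
α₁ + 2α₂ = 1.0578
DIC = CA / (α₁ + 2α₂) = 2.31 / 1.0578 = 2.18 mmol/kg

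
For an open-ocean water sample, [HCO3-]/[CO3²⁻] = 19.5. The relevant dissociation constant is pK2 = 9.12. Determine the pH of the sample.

pH = 7.83

From K2 = [H⁺][CO3²⁻]/[HCO3-]:  pH = pK2 − log₁₀([HCO3-]/[CO3²⁻])
log₁₀(19.5) = +1.290
pH = 9.12 − (+1.290) = 7.83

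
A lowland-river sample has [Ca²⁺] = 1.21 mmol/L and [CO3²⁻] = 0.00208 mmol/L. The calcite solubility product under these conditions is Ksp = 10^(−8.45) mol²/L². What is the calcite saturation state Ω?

Ω = 0.709

Ksp = 10^(−8.45) = 3.548×10^-9
Ω = [Ca²⁺][CO3²⁻]/Ksp = (1.21×10^-3)(0.00208×10^-3) / 3.548×10^-9 = 0.709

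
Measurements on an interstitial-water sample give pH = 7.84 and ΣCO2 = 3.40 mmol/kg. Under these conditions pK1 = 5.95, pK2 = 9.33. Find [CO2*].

α₀ = 1 / (1 + K1/[H⁺] + K1K2/[H⁺]²) = 1 / (1 + 10^+1.89 + 10^+0.40)
   = 1 / (1 + 77.625 + 2.5119) = 1/81.137 = 0.01232
[CO2*] = α₀ × DIC = 0.01232 × 3.40 = 0.0419 mmol/kg

[CO2*] = 0.0419 mmol/kg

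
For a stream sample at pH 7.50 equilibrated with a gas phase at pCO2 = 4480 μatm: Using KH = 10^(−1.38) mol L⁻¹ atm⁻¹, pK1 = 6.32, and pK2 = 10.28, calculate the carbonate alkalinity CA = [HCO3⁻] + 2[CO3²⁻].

[CO2*] = KH · pCO2 = 10^(−1.38) × 4480×10^-6 = 1.868×10^-4 mol/L
α₀ = 1/(1 + K1/[H⁺] + K1K2/[H⁺]²) = 1/(1 + 10^+1.18 + 10^-1.60) = 0.06188
DIC = [CO2*]/α₀ = 1.868×10^-4 / 0.06188 = 3.018 mmol/L
CA = (α₁ + 2α₂)·DIC = (0.9366 + 2×0.001554) × 3.018 = 2.84 mmol/L

CA = 2.84 mmol/L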